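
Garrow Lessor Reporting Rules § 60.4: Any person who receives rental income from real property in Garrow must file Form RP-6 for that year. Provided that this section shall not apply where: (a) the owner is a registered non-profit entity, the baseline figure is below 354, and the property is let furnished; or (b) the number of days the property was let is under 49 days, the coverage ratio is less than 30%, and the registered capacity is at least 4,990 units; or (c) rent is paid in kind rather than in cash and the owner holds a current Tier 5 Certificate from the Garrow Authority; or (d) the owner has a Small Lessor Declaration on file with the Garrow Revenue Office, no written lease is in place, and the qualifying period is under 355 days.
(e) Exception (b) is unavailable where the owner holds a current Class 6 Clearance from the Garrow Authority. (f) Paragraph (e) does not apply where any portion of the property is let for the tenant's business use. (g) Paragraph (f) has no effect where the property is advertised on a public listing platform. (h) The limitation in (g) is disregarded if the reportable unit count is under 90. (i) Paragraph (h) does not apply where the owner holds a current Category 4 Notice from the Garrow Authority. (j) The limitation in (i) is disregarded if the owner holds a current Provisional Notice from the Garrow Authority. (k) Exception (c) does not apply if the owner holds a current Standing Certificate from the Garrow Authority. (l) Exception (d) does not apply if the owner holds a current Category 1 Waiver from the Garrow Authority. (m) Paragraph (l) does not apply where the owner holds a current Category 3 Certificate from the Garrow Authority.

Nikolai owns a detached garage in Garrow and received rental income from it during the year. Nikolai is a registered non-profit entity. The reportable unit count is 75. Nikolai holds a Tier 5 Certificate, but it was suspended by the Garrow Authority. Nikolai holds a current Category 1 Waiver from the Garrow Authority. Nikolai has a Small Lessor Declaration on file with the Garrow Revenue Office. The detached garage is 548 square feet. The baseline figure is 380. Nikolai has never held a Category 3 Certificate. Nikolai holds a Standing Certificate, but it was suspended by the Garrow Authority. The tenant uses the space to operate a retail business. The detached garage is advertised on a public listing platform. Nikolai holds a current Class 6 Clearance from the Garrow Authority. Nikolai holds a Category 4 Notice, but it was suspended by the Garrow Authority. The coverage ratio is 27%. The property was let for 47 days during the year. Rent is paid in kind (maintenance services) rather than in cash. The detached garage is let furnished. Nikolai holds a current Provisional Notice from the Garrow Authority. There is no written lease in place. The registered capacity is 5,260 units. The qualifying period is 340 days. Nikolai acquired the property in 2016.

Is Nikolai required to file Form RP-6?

No — exception (b) applies; Nikolai is not required to file Form RP-6.

Exception (a) requires that the baseline figure is below 354; but the baseline figure is 380, not below 354, so (a) is unavailable.
All of (b)'s requirements are met (the number of days the property was let is 47 days, under the 49 days limit; the coverage ratio is 27%, less than the 30% limit; the registered capacity is 5,260 units, meeting the 4,990 units threshold). As to paragraphs (e)–(j): (e) is engaged (a current Class 6 Clearance is held), but is set aside by (f): (f) operates — the space is let for business use. (g) would limit (f) — the property is publicly advertised — but (h) sets (g) aside: (h) operates against (g): the reportable unit count is 75, under the 90 limit. (i), which would lift (h), is not triggered — the Category 4 Notice is not current. So (b) applies.
Exception (c) fails — no current Tier 5 Certificate is held.
All of (d)'s requirements are met (a Small Lessor Declaration is on file; there is no written lease; the qualifying period is 340 days, under the 355 days limit). But: (l) is triggered — a current Category 1 Waiver is held. (m), which would lift (l), does not operate here — the Category 3 Certificate is not current. (d) is therefore removed.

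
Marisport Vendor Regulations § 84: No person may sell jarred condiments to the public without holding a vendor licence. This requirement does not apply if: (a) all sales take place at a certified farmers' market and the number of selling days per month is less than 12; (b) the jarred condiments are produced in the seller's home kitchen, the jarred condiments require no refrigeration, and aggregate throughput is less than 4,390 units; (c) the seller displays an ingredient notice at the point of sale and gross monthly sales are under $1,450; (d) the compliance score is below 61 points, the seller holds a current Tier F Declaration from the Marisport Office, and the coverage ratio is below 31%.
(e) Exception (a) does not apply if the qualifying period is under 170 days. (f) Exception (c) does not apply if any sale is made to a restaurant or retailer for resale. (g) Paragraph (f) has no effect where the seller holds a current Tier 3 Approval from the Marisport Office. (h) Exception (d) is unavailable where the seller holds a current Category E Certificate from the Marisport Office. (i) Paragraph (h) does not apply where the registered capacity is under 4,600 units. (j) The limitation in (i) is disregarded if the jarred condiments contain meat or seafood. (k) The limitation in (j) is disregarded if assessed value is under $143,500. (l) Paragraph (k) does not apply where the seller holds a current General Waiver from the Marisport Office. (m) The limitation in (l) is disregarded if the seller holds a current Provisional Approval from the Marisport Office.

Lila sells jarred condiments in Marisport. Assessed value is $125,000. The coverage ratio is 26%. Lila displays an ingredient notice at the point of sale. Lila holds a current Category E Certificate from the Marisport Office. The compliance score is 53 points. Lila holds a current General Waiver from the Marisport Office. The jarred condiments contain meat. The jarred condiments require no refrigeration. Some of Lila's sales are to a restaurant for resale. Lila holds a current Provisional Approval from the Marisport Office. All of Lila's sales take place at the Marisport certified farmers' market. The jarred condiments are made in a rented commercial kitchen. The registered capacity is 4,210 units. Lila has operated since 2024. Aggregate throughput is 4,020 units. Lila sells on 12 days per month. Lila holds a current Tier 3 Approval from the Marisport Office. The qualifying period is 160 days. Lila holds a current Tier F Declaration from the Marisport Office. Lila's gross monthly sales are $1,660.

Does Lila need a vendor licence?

No — exception (d) applies; Lila is not required to hold a vendor licence.

Exception (a) does not apply: the number of selling days per month is 12, not less than 12.
Exception (b) requires that the jarred condiments are produced in the seller's home kitchen; but the jarred condiments are made in a commercial kitchen, not a home kitchen, so (b) is unavailable.
Exception (c) requires that gross monthly sales are under $1,450; but gross monthly sales are $1,660, not under $1,450, so (c) is unavailable.
Exception (d) is satisfied on its face — the compliance score is 53 points, below the 61 points limit; a current Tier F Declaration is held; the coverage ratio is 26%, below the 31% limit. Considering the limiting provisions: (h) is engaged (a current Category E Certificate is held), but yields to (i): (i) operates against (h): the registered capacity is 4,210 units, under the 4,600 units limit. (j) is engaged (the jarred condiments contain meat), but is set aside by (k): (k) operates against (j): assessed value is $125,000, under the $143,500 limit. (l) would limit (k) — a current General Waiver is held — but (m) sets (l) aside: (m) operates — a current Provisional Approval is held. Exception (d) stands.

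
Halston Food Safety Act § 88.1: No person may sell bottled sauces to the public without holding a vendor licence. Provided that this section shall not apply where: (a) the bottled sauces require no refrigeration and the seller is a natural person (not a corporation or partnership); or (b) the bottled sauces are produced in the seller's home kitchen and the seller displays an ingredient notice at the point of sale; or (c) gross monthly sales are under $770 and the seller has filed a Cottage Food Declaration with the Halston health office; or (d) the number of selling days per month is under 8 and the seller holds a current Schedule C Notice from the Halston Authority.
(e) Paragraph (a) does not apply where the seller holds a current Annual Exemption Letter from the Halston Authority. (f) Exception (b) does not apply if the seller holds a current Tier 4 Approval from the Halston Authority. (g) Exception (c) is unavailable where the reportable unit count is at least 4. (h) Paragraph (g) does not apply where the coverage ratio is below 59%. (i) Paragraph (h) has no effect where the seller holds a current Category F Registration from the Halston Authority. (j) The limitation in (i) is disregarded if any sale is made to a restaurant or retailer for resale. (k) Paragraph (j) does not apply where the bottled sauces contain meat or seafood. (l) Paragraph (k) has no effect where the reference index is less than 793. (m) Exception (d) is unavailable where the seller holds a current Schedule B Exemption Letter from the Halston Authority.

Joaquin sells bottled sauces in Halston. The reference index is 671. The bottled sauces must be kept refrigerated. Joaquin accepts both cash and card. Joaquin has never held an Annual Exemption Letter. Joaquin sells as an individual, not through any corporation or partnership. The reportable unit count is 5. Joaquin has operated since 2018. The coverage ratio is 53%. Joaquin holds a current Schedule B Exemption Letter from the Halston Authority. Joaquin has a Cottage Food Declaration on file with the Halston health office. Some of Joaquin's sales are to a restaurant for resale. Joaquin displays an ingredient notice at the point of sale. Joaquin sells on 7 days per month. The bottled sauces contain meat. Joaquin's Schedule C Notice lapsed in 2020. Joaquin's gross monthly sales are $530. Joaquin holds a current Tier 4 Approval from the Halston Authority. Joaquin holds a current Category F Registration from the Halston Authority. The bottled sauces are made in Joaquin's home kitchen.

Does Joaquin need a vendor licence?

Exception (a) requires that the bottled sauces require no refrigeration; but the bottled sauces require refrigeration, so (a) is unavailable.
Exception (b): the bottled sauces are home-kitchen produced; an ingredient notice is displayed — every condition holds. But applying paragraph (f): (f) operates against (b): a current Tier 4 Approval is held. (b) is therefore removed.
Exception (c)'s conditions are all satisfied: gross monthly sales are $530, under the $770 limit; a Cottage Food Declaration is on file. Under paragraphs (g)–(l): (g) would limit (c) — the reportable unit count is 5, meeting the 4 threshold — but (h) sets (g) aside: (h) applies — the coverage ratio is 53%, below the 59% limit. (i) applies (a current Category F Registration is held), but is set aside by (j): (j) operates against (i): some sales are to a restaurant for resale. (k) would limit (j) — the bottled sauces contain meat — but (l) sets (k) aside: (l) is triggered — the reference index is 671, less than the 793 limit. Exception (c) stands.
Exception (d) fails — the Schedule C Notice is not current.

No — exception (c) applies; Joaquin is not required to hold a vendor licence.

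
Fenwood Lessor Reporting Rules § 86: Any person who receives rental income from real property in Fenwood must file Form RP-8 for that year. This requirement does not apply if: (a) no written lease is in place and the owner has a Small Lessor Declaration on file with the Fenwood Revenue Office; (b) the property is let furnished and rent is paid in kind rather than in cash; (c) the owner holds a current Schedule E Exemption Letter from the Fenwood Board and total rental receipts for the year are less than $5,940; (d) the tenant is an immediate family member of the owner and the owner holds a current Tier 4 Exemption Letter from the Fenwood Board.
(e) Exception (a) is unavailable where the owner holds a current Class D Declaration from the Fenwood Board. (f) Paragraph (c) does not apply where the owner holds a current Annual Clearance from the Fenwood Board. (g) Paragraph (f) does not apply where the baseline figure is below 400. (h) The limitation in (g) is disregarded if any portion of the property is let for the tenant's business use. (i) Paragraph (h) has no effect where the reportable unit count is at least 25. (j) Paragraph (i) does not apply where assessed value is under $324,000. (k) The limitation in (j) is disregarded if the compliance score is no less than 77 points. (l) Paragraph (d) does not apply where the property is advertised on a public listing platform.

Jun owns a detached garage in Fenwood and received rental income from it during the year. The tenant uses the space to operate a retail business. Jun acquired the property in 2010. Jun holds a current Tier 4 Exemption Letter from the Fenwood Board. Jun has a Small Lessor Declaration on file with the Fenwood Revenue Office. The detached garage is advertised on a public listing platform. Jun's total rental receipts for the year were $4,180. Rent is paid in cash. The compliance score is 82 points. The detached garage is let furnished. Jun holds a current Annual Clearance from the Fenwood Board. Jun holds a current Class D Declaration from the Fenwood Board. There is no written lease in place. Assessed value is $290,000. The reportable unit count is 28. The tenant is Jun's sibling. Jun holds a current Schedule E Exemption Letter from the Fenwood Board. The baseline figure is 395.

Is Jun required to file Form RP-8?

Exception (a) is satisfied on its face — there is no written lease; a Small Lessor Declaration is on file. However, paragraph (e) must be considered: (e) operates against (a): a current Class D Declaration is held. Exception (a) does not apply.
Exception (b) fails — rent is paid in cash.
Exception (c) is satisfied on its face — a current Schedule E Exemption Letter is held; total rental receipts for the year are $4,180, less than the $5,940 limit. As to paragraphs (f)–(k): (f) would limit (c) — a current Annual Clearance is held — but (g) sets (f) aside: (g) operates — the baseline figure is 395, below the 400 limit. (h) applies (the space is let for business use), but is displaced by (i): (i) is triggered — the reportable unit count is 28, meeting the 25 threshold. (j) would limit (i) — assessed value is $290,000, under the $324,000 limit — but (k) sets (j) aside: (k) operates — the compliance score is 82 points, meeting the 77 points threshold. So (c) applies.
Exception (d) is satisfied on its face — the tenant is an immediate family member; a current Tier 4 Exemption Letter is held. However, paragraph (l) must be considered: (l) is triggered — the property is publicly advertised. (d) is therefore removed.

No — exception (c) applies; Jun is not required to file Form RP-8.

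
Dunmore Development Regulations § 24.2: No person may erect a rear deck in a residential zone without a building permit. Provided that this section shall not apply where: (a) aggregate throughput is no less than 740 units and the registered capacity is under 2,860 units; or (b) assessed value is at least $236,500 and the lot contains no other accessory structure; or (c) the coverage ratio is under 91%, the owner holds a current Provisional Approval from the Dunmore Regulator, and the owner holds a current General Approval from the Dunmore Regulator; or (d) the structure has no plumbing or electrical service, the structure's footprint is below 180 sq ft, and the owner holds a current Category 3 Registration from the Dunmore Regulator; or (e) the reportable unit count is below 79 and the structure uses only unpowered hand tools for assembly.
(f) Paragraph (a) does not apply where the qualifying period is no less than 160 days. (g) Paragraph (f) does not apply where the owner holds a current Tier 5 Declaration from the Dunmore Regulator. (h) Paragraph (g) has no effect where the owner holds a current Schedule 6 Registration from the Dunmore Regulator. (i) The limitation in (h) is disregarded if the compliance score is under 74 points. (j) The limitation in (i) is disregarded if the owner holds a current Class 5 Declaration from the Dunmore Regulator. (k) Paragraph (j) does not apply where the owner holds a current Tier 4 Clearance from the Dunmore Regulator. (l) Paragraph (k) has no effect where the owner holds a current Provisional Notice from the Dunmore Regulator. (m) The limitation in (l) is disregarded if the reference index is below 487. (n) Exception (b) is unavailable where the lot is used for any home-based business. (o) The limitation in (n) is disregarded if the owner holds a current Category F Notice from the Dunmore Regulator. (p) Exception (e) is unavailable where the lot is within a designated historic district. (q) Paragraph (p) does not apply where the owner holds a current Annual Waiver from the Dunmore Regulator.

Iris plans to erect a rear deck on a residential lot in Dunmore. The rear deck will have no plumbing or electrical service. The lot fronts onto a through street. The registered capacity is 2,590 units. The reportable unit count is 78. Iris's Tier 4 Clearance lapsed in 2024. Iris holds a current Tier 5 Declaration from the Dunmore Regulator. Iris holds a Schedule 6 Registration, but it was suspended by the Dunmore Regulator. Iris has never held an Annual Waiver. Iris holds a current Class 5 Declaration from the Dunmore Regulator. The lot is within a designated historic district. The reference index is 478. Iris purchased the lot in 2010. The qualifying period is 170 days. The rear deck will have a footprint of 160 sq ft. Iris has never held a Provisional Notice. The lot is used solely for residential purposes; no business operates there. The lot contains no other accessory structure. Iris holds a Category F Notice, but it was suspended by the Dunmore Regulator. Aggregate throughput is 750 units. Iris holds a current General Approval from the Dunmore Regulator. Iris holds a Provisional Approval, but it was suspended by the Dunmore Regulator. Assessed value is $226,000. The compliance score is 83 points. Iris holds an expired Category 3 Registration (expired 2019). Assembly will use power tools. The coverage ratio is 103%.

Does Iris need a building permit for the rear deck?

Exception (a) is satisfied on its face — aggregate throughput is 750 units, meeting the 740 units threshold; the registered capacity is 2,590 units, under the 2,860 units limit. As to paragraphs (f)–(m): (f) would limit (a) — the qualifying period is 170 days, meeting the 160 days threshold — but (g) sets (f) aside: (g) is engaged — a current Tier 5 Declaration is held. (h), which would lift (g), is inapplicable — the Schedule 6 Registration is not current. Exception (a) stands.
Exception (b) requires that assessed value is at least $236,500; but assessed value is $226,000, short of $236,500, so (b) is unavailable.
Exception (c) does not apply: the coverage ratio is 103%, not under 91%.
Exception (d) fails — there is no Category 3 Registration in force.
Exception (e) fails — assembly uses power tools.

No — exception (a) applies; Iris does not need a building permit.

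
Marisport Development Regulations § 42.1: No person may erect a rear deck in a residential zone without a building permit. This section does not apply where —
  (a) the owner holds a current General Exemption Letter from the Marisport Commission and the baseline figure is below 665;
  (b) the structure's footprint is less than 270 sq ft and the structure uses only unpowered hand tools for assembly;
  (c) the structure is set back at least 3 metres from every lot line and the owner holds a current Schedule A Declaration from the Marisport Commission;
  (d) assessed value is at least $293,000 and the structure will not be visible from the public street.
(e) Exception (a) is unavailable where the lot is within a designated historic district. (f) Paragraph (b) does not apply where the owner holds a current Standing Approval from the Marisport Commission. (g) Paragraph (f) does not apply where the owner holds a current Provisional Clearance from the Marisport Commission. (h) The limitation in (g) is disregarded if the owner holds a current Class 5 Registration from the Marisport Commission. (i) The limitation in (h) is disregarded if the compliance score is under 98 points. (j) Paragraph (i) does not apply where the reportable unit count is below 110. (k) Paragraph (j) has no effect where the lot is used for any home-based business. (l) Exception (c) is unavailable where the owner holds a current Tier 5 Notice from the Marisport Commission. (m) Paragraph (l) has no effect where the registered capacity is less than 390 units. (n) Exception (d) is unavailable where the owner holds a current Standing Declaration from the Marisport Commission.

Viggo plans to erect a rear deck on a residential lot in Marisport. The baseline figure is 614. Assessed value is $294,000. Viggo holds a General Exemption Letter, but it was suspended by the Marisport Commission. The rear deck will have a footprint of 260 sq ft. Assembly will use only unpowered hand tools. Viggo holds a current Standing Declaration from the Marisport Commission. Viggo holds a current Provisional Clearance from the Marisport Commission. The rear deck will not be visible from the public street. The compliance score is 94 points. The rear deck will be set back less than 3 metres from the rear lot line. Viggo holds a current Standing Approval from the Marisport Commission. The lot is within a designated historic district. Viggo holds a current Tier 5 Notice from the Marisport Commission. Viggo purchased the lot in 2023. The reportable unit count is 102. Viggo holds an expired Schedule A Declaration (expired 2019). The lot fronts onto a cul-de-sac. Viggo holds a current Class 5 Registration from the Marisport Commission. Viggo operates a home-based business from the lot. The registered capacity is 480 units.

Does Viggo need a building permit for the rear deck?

Exception (a) requires that the owner holds a current General Exemption Letter from the Marisport Commission; but the General Exemption Letter is not current, so (a) is unavailable.
All of (b)'s requirements are met (the structure's footprint is 260 sq ft, less than the 270 sq ft limit; assembly uses only hand tools). Under paragraphs (f)–(k): (f) operates (a current Standing Approval is held), but is itself disapplied by (g): (g) is engaged — a current Provisional Clearance is held. (h) would limit (g) — a current Class 5 Registration is held — but (i) sets (h) aside: (i) operates — the compliance score is 94 points, under the 98 points limit. (j) would limit (i) — the reportable unit count is 102, below the 110 limit — but (k) sets (j) aside: (k) operates against (j): a home-based business operates on the lot. So (b) applies.
Exception (c) does not apply: the rear setback is under 3 m.
Exception (d) is satisfied on its face — assessed value is $294,000, meeting the $293,000 threshold; the structure will not be visible from the street. But: (n) operates — a current Standing Declaration is held. (d) is therefore removed.

No — exception (b) applies; Viggo does not need a building permit.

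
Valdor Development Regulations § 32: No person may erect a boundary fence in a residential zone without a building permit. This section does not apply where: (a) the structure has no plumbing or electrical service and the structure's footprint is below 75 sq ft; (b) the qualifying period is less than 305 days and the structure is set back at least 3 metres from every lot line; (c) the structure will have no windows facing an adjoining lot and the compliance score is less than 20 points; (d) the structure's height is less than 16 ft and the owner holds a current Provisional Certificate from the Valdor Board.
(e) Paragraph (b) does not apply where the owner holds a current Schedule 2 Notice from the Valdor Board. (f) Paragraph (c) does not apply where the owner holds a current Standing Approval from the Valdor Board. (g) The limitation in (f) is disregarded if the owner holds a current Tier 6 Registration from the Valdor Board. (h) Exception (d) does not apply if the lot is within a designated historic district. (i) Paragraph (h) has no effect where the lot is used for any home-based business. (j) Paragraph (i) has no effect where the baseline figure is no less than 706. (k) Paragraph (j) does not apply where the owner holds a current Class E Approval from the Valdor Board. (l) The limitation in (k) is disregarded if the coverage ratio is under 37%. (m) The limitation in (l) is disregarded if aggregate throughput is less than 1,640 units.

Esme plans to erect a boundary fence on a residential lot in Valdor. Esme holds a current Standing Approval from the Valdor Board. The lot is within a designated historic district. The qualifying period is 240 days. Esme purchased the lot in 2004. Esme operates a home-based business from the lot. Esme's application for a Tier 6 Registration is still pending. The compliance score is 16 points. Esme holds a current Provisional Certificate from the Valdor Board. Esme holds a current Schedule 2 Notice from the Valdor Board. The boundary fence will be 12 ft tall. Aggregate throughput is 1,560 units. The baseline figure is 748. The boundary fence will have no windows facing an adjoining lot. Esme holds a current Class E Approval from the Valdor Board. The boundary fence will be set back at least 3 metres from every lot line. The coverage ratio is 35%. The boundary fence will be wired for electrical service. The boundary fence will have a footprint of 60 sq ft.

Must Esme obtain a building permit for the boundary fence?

Exception (a) fails — electrical service is planned.
Exception (b): the qualifying period is 240 days, less than the 305 days limit; the setback is at least 3 m on every side — every condition holds. But applying paragraph (e): (e) operates against (b): a current Schedule 2 Notice is held. (b) is therefore removed.
Exception (c) is satisfied on its face — no windows face an adjoining lot; the compliance score is 16 points, less than the 20 points limit. But applying paragraphs (f)–(g): (f) is engaged — a current Standing Approval is held. (g) is not triggered (there is no Tier 6 Registration in force), so (f) stands. Exception (c) does not apply.
All of (d)'s requirements are met (the structure's height is 12 ft, less than the 16 ft limit; a current Provisional Certificate is held). As to paragraphs (h)–(m): (h) is triggered (the lot is in a historic district), but is set aside by (i): (i) operates against (h): a home-based business operates on the lot. (j) would limit (i) — the baseline figure is 748, meeting the 706 threshold — but (k) sets (j) aside: (k) applies — a current Class E Approval is held. (l) would limit (k) — the coverage ratio is 35%, under the 37% limit — but (m) sets (l) aside: (m) operates — aggregate throughput is 1,560 units, less than the 1,640 units limit. So (d) applies.

No — exception (d) applies; Esme does not need a building permit.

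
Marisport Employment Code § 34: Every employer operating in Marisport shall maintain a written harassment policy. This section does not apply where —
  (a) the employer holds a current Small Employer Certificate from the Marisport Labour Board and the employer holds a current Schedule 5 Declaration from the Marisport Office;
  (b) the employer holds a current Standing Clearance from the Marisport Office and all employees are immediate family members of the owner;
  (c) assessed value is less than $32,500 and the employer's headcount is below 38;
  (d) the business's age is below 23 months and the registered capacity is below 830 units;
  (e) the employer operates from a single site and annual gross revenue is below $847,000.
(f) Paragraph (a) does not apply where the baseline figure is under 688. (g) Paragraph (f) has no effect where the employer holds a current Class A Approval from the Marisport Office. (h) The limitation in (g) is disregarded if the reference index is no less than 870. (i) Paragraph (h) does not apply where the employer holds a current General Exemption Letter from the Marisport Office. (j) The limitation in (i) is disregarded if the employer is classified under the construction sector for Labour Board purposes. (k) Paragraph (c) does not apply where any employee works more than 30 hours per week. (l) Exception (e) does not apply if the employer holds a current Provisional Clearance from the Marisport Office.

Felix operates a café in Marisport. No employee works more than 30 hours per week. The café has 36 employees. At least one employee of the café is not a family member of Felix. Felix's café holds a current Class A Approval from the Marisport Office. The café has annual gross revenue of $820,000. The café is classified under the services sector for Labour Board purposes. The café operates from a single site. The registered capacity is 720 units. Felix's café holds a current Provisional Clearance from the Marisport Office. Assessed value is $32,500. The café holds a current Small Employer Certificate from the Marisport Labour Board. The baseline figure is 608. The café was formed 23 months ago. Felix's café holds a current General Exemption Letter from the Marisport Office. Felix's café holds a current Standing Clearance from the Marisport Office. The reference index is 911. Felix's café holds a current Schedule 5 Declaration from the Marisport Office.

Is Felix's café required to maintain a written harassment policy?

Exception (a): a current Small Employer Certificate is held; a current Schedule 5 Declaration is held — every condition holds. As to paragraphs (f)–(j): (f) would limit (a) — the baseline figure is 608, under the 688 limit — but (g) sets (f) aside: (g) applies — a current Class A Approval is held. (h) operates (the reference index is 911, meeting the 870 threshold), but is overridden by (i): (i) operates against (h): a current General Exemption Letter is held. (j) is not triggered (the café is classified under the services sector), so (i) stands. (a) remains available.
Exception (b) requires that all employees are immediate family members of the owner; but at least one employee is not a family member, so (b) is unavailable.
Exception (c) fails — assessed value is $32,500, not less than $32,500.
Exception (d) does not apply: the business's age is 23 months, not below 23 months.
Exception (e)'s conditions are all satisfied: the employer operates from a single site; annual gross revenue is $820,000, below the $847,000 limit. But: (l) operates against (e): a current Provisional Clearance is held. Exception (e) does not apply.

No — exception (a) applies; Felix's café is not required to maintain a written harassment policy.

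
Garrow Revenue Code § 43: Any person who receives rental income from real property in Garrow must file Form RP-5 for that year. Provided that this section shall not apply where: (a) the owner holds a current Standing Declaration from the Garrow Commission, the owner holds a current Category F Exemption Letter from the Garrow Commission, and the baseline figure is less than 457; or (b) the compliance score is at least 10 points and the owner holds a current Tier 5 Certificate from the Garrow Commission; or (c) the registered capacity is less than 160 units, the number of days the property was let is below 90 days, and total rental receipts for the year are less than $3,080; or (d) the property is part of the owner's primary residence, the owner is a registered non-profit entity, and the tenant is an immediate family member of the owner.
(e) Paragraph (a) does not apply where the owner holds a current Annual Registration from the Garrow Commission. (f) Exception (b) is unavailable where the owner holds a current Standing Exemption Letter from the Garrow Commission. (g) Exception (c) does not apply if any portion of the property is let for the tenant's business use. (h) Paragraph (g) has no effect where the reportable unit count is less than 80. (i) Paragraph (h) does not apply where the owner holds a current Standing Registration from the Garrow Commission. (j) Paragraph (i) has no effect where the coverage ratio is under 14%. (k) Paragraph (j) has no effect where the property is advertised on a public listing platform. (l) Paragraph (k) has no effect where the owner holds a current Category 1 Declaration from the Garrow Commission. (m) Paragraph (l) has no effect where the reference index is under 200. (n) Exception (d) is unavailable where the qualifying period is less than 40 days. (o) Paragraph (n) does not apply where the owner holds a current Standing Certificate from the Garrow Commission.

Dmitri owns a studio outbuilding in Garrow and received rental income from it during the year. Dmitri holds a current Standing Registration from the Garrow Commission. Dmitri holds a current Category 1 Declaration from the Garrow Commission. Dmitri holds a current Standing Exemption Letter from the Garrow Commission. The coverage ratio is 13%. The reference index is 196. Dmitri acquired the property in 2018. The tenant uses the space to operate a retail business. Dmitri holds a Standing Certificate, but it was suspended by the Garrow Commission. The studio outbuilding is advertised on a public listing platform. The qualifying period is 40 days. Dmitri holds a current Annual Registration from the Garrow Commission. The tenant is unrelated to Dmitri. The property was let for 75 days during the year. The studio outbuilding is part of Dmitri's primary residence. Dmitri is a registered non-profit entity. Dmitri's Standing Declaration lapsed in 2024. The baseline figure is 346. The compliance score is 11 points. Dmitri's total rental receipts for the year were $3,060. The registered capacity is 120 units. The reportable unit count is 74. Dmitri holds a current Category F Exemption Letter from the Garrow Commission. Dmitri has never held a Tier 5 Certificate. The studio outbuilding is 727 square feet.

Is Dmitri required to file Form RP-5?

Exception (a) does not apply: no current Standing Declaration is held.
Exception (b) fails — no current Tier 5 Certificate is held.
Exception (c) is satisfied on its face — the registered capacity is 120 units, less than the 160 units limit; the number of days the property was let is 75 days, below the 90 days limit; total rental receipts for the year are $3,060, less than the $3,080 limit. But: (g) operates — the space is let for business use. (h) would limit (g) — the reportable unit count is 74, less than the 80 limit — but (i) sets (h) aside: (i) operates against (h): a current Standing Registration is held. (j) is triggered (the coverage ratio is 13%, under the 14% limit), but is overridden by (k): (k) is engaged — the property is publicly advertised. (l) applies (a current Category 1 Declaration is held), but is itself disapplied by (m): (m) operates against (l): the reference index is 196, under the 200 limit. So (c) is unavailable.
Exception (d) fails — the tenant is unrelated to the owner.
No exception applies. The general rule governs.

Yes — Dmitri must file Form RP-5.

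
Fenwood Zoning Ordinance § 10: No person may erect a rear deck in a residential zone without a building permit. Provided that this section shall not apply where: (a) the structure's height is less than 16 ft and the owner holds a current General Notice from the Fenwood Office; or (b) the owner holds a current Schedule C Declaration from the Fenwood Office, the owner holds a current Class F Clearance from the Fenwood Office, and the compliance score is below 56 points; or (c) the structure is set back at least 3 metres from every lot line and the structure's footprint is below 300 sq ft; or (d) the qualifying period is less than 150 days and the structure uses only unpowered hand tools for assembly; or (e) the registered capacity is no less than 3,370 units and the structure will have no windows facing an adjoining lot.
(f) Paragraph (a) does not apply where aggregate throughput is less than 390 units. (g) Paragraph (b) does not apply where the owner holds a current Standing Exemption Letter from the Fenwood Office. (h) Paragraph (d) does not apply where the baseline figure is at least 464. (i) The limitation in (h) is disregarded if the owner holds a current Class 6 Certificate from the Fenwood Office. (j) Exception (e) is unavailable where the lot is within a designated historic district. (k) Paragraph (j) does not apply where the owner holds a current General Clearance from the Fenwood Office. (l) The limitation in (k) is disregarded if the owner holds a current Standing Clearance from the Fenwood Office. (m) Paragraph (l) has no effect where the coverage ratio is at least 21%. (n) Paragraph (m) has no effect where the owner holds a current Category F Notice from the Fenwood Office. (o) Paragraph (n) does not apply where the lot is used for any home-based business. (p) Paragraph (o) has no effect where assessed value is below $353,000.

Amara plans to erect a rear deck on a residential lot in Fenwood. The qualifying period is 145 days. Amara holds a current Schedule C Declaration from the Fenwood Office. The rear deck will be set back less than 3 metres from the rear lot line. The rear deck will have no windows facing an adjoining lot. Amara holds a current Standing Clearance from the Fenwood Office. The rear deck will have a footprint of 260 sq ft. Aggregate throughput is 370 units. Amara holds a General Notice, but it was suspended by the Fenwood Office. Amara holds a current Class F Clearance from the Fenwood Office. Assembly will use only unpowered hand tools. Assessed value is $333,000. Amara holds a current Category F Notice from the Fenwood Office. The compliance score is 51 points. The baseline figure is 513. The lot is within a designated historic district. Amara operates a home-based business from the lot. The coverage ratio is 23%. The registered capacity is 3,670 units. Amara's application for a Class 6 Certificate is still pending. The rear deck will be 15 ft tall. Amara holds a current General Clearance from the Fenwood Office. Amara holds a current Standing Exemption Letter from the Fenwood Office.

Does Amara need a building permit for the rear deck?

Exception (a) fails — no current General Notice is held.
All of (b)'s requirements are met (a current Schedule C Declaration is held; a current Class F Clearance is held; the compliance score is 51 points, below the 56 points limit). Turning to paragraph (g): (g) is engaged — a current Standing Exemption Letter is held. So (b) is unavailable.
Exception (c) does not apply: the rear setback is under 3 m.
Exception (d) is satisfied on its face — the qualifying period is 145 days, less than the 150 days limit; assembly uses only hand tools. However, paragraphs (h)–(i) must be considered: (h) is triggered — the baseline figure is 513, meeting the 464 threshold. (i), which would lift (h), is not engaged — the Class 6 Certificate is not current. Exception (d) does not apply.
Exception (e)'s conditions are all satisfied: the registered capacity is 3,670 units, meeting the 3,370 units threshold; no windows face an adjoining lot. Turning to paragraphs (j)–(p): (j) is engaged — the lot is in a historic district. (k) would limit (j) — a current General Clearance is held — but (l) sets (k) aside: (l) is engaged — a current Standing Clearance is held. (m) is engaged (the coverage ratio is 23%, meeting the 21% threshold), but is overridden by (n): (n) operates — a current Category F Notice is held. (o) is engaged (a home-based business operates on the lot), but is set aside by (p): (p) operates — assessed value is $333,000, below the $353,000 limit. Exception (e) does not apply.
No exception is made out. Amara falls within the general rule.

Yes — Amara must obtain a building permit.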